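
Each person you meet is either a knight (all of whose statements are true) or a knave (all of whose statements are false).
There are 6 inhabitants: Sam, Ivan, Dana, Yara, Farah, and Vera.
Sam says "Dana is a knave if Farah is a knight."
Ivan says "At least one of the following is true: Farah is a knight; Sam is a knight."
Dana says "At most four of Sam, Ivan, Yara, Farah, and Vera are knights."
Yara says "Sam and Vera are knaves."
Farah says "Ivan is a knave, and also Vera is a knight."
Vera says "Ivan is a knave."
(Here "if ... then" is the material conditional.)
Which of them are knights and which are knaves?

Sam is a knight, and the claim "Dana is a knave if Farah is a knight" is indeed true.
Ivan is a knight, and the claim "at least one of the following is true: Farah is a knight; Sam is a knight" is indeed true.
Dana is a knight; "at most four of Sam, Ivan, Yara, Farah, and Vera are knights" is true, as required.
Yara is a knave, and the claim "Sam and Vera are knaves" is indeed False.
Farah is a knave, and the claim "Ivan is a knave, and also Vera is a knight" is indeed False.
As a knave, Vera's statement "Ivan is a knave" should be False; it is.

Sam is a knight, Ivan is a knight, Dana is a knight, Yara is a knave, Farah is a knave, and Vera is a knave.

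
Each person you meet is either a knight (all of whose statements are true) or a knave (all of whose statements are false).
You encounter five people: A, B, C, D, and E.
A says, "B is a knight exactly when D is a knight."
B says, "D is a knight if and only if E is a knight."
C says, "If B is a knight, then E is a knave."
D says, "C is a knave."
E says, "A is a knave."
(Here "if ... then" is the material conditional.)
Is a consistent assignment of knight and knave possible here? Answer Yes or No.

No

Checking all 32 assignments, each has at least one speaker whose statement's truth value contradicts their type.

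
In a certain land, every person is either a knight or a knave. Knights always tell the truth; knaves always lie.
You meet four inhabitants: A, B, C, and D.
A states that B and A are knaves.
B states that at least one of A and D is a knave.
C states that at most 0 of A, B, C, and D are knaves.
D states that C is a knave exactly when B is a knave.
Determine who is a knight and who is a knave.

Knights: B. Knaves: A, C, and D.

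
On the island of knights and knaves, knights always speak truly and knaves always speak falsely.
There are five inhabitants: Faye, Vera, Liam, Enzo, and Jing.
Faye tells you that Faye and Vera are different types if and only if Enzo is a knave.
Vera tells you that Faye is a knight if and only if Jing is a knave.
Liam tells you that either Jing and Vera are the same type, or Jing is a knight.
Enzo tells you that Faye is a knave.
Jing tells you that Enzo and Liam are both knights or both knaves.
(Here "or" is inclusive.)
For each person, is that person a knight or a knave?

Knights: Vera, Liam, Enzo, and Jing. Knaves: Faye.

Faye is a knave; "Faye and Vera are different types if and only if Enzo is a knave" is False, as required.
Vera is a knight, so "Faye is a knight if and only if Jing is a knave" must be true — and it is.
Liam (knight): "either Jing and Vera are the same type, or Jing is a knight" — true. ✓
Enzo (knight): "Faye is a knave" — true. ✓
Jing is a knight, so "Enzo and Liam are both knights or both knaves" must be true — and it is.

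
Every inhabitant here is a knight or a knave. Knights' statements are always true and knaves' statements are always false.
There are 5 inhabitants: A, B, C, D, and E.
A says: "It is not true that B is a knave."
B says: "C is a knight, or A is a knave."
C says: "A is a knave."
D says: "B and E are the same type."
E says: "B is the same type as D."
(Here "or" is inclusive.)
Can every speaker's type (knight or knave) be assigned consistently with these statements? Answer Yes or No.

No

Checking all 32 assignments, each has at least one speaker whose statement's truth value contradicts their type.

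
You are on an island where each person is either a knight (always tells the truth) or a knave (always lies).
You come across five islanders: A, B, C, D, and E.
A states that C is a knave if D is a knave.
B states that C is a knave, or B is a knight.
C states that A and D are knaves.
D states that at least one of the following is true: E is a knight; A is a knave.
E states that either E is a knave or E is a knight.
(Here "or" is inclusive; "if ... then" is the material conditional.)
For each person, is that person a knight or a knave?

Knights: A, B, D, and E. Knaves: C.

A is a knight, so "C is a knave if D is a knave" must be true — and it is.
B (knight): "C is a knave, or B is a knight" — true. ✓
C is a knave, so "A and D are knaves" must be false — and it is.
As a knight, D's statement "at least one of the following is true: E is a knight; A is a knave" should be true; it is.
As a knight, E's statement "either E is a knave or E is a knight" should be true; it is.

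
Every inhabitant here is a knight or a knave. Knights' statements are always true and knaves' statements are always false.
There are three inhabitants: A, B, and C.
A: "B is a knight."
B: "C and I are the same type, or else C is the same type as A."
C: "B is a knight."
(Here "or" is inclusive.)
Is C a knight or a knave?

C is a knight.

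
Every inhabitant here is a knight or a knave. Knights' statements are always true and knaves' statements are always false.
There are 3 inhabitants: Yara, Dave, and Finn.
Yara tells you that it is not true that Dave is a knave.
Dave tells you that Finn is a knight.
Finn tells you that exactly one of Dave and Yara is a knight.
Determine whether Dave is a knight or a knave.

Dave is a knave.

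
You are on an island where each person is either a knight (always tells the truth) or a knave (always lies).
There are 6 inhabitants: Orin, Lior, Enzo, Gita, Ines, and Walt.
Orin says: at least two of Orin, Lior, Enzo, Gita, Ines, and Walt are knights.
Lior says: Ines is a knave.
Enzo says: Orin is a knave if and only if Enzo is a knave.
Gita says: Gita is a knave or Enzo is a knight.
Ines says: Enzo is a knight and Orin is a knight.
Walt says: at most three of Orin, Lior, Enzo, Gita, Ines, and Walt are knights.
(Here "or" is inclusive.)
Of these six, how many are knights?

4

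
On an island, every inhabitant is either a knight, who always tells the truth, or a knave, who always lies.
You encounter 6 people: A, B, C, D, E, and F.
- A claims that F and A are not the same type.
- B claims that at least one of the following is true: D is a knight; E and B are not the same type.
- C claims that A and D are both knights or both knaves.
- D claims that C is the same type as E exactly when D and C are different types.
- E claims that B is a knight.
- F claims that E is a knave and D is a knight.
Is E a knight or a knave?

E is a knave.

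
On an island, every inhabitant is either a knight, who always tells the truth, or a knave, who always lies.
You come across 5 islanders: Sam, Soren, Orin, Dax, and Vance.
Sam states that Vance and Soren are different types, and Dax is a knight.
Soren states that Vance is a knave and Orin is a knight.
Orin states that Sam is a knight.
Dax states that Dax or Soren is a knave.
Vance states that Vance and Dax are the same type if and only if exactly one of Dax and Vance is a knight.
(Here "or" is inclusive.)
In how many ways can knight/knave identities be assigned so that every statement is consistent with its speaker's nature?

Consistent assignments:
  Sam=knave, Soren=knave, Orin=knave, Dax=knight, Vance=knave

1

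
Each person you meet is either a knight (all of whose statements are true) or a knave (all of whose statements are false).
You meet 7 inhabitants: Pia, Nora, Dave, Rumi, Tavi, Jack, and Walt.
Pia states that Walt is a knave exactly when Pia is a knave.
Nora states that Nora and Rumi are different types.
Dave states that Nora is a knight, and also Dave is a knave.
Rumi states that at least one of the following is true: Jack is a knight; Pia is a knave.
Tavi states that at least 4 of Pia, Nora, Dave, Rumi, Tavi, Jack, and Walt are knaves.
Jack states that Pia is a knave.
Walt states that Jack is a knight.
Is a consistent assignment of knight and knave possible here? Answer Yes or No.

No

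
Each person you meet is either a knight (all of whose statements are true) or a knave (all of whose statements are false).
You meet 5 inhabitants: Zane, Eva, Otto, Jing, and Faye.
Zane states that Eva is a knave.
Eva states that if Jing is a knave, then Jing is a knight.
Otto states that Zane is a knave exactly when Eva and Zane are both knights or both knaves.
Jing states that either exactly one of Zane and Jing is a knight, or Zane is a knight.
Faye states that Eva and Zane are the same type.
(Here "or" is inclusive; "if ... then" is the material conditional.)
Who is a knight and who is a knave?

Zane is a knave, Eva is a knight, Otto is a knave, Jing is a knight, and Faye is a knave.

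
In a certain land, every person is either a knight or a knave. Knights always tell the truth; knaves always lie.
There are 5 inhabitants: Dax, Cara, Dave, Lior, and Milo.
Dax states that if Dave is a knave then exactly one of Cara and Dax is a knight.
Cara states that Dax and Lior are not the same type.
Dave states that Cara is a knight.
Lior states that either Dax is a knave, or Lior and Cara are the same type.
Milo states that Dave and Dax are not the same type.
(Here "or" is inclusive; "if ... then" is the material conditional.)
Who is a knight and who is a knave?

Dax is a knight, Cara is a knight, Dave is a knight, Lior is a knave, and Milo is a knave.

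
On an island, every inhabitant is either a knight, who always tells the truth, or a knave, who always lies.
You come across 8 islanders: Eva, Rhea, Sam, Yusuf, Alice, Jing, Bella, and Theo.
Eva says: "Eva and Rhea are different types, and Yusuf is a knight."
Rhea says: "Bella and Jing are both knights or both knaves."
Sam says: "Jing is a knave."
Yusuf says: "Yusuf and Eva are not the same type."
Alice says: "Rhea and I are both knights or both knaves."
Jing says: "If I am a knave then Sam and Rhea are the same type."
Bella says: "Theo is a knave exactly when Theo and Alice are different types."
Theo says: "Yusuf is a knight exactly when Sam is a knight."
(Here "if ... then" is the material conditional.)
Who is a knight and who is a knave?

Eva is a knave; "Eva and Rhea are different types, and Yusuf is a knight" is false, as required.
Rhea is a knight, so "Bella and Jing are both knights or both knaves" must be true — and it is.
Sam is a knave, so "Jing is a knave" must be false — and it is.
Yusuf is a knave, and the claim "Yusuf and Eva are not the same type" is indeed false.
As a knight, Alice's statement "Rhea and I are both knights or both knaves" should be true; it is.
Jing is a knight, and the claim "if I am a knave then Sam and Rhea are the same type" is indeed true.
Bella is a knight, and the claim "Theo is a knave exactly when Theo and Alice are different types" is indeed true.
As a knight, Theo's statement "Yusuf is a knight exactly when Sam is a knight" should be true; it is.

Knights: Rhea, Alice, Jing, Bella, and Theo. Knaves: Eva, Sam, and Yusuf.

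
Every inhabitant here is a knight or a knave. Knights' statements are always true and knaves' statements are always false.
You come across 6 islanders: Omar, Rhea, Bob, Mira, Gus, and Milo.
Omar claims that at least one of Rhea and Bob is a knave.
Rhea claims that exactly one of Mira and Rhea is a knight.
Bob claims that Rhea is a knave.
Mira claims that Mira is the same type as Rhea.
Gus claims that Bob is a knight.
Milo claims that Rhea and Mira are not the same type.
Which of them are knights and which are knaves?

Omar is a knight, Rhea is a knight, Bob is a knave, Mira is a knave, Gus is a knave, and Milo is a knight.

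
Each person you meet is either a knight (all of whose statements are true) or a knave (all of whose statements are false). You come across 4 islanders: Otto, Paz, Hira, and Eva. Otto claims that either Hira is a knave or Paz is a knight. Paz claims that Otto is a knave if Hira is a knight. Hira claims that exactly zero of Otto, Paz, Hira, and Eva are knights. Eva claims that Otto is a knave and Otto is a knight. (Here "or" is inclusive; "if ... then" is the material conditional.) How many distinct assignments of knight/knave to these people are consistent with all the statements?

Consistent assignments:
  Otto=knight, Paz=knight, Hira=knave, Eva=knave

1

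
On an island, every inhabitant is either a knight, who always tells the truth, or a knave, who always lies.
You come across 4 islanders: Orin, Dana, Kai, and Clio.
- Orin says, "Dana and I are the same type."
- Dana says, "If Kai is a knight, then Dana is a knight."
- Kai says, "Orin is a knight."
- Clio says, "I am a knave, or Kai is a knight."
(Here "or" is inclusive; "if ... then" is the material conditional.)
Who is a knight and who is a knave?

Orin is a knight, Dana is a knight, Kai is a knight, and Clio is a knight.

Orin is a knight, and the claim "Dana and I are the same type" is indeed True.
Dana (knight): "if Kai is a knight, then Dana is a knight" — True. ✓
Kai (knight): "Orin is a knight" — True. ✓
Clio is a knight; "I am a knave, or Kai is a knight" is True, as required.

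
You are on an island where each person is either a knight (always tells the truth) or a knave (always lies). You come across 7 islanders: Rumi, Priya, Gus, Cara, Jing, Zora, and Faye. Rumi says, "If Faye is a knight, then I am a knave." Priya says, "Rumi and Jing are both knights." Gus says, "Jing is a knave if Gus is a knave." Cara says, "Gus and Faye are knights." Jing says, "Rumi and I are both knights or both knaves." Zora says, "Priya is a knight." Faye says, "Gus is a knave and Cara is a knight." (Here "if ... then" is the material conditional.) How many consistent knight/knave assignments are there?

3

Consistent assignments:
  Rumi=knight, Priya=knight, Gus=knight, Cara=knave, Jing=knight, Zora=knight, Faye=knave
  Rumi=knight, Priya=knight, Gus=knave, Cara=knave, Jing=knight, Zora=knight, Faye=knave
  Rumi=knight, Priya=knave, Gus=knight, Cara=knave, Jing=knave, Zora=knave, Faye=knave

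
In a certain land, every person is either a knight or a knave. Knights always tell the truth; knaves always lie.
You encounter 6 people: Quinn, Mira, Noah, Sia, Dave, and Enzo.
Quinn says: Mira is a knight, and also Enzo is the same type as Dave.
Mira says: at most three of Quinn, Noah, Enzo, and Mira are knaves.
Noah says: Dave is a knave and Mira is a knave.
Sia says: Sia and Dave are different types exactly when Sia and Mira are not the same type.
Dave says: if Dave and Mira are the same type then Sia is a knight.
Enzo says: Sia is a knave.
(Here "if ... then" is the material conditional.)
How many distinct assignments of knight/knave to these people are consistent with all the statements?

1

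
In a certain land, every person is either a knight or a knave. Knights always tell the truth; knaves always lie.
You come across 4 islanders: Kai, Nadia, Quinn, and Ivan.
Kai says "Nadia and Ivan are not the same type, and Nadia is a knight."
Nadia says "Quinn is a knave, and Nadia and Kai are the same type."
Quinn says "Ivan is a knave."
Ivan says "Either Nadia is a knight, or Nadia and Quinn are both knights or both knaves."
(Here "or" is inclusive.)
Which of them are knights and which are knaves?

Kai is a knave, Nadia is a knave, Quinn is a knight, and Ivan is a knave.

As a knave, Kai's statement "Nadia and Ivan are not the same type, and Nadia is a knight" should be False; it is.
Nadia (knave): "Quinn is a knave, and Nadia and Kai are the same type" — False. ✓
Quinn is a knight, so "Ivan is a knave" must be true — and it is.
Since Ivan is a knave, "either Nadia is a knight, or Nadia and Quinn are both knights or both knaves" needs to be False, which holds.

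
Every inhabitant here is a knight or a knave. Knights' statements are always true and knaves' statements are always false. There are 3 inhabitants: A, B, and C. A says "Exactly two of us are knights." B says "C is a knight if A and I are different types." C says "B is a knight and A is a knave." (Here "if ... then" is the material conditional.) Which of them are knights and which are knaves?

A is a knight, B is a knight, and C is a knave.

Suppose A is a knave. Then A's statement "exactly two of us are knights" would have to be false. Checking the 4 ways to assign the others, none is consistent with every speaker.
(For instance, with B=knight, C=knave, B's claim "C is a knight if A and I are different types" comes out false where it would need to be true.)
So A must be a knight, making "exactly two of us are knights" true. Taking A=knight, B=knight, C=knave, each remaining statement checks out:
  B (knight): "C is a knight if A and I are different types" — true. ✓
  C (knave): "B is a knight and A is a knave" — false. ✓
This is the unique consistent assignment.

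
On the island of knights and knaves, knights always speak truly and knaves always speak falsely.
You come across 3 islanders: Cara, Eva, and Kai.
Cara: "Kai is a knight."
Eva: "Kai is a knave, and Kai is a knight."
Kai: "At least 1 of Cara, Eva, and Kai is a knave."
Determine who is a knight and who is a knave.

Suppose Cara is a knave. Then Cara's statement "Kai is a knight" would have to be false. Checking the 4 ways to assign the others, none is consistent with every speaker.
(For instance, with Eva=knave, Kai=knight, Cara's claim "Kai is a knight" comes out true where it would need to be false.)
So Cara must be a knight, making "Kai is a knight" true. Taking Cara=knight, Eva=knave, Kai=knight, each remaining statement checks out:
  Eva (knave): "Kai is a knave, and Kai is a knight" — false. ✓
  Kai (knight): "at least 1 of Cara, Eva, and Kai is a knave" — true. ✓
This is the unique consistent assignment.

Knights: Cara and Kai. Knaves: Eva.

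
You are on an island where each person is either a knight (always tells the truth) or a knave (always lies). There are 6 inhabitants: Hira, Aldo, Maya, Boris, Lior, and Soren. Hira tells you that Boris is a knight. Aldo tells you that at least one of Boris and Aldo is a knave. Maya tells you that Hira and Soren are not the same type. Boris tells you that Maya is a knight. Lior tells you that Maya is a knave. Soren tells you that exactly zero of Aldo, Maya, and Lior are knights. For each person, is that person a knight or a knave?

Hira is a knave, so "Boris is a knight" must be false — and it is.
Since Aldo is a knight, "at least one of Boris and Aldo is a knave" needs to be True, which holds.
Maya is a knave; "Hira and Soren are not the same type" is false, as required.
Since Boris is a knave, "Maya is a knight" needs to be false, which holds.
Lior (knight): "Maya is a knave" — True. ✓
Since Soren is a knave, "exactly zero of Aldo, Maya, and Lior are knights" needs to be false, which holds.

Hira is a knave, Aldo is a knight, Maya is a knave, Boris is a knave, Lior is a knight, and Soren is a knave.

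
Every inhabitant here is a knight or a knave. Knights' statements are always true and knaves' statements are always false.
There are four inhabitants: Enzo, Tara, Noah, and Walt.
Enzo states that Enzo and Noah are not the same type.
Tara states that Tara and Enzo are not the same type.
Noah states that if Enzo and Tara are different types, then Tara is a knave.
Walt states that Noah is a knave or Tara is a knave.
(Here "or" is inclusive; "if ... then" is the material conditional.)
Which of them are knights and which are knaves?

Enzo is a knave, Tara is a knight, Noah is a knave, and Walt is a knight.

Enzo is a knave; "Enzo and Noah are not the same type" is False, as required.
Tara is a knight, so "Tara and Enzo are not the same type" must be true — and it is.
Noah is a knave, so "if Enzo and Tara are different types, then Tara is a knave" must be False — and it is.
Walt is a knight, so "Noah is a knave or Tara is a knave" must be true — and it is.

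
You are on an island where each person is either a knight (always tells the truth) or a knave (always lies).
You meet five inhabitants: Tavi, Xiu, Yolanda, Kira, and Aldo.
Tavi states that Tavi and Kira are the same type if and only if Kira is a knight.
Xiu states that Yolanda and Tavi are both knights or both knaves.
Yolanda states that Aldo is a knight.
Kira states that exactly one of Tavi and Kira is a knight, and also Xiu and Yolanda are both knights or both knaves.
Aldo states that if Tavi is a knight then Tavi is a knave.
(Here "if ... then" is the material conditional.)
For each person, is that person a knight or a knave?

Knights: Yolanda and Aldo. Knaves: Tavi, Xiu, and Kira.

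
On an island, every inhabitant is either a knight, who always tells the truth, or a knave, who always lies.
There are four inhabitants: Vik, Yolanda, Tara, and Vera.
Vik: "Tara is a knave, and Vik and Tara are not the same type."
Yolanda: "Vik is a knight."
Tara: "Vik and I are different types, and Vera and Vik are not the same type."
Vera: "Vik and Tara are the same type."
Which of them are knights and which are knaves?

Since Vik is a knave, "Tara is a knave, and Vik and Tara are not the same type" needs to be false, which holds.
Yolanda is a knave, so "Vik is a knight" must be false — and it is.
Tara is a knave, and the claim "Vik and I are different types, and Vera and Vik are not the same type" is indeed false.
Vera is a knight; "Vik and Tara are the same type" is true, as required.

Knights: Vera. Knaves: Vik, Yolanda, and Tara.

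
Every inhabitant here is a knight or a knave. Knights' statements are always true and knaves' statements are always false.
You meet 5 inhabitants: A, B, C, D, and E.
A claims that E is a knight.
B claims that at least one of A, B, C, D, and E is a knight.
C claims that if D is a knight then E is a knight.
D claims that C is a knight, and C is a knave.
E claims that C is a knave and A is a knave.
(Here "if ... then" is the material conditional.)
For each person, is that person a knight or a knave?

A is a knave, B is a knight, C is a knight, D is a knave, and E is a knave.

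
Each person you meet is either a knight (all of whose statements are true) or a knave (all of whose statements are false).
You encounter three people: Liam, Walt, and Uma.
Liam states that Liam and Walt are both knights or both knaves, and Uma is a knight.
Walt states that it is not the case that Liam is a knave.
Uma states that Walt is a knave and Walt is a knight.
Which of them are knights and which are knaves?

Liam is a knave, Walt is a knave, and Uma is a knave.

Liam is a knave, so "Liam and Walt are both knights or both knaves, and Uma is a knight" must be false — and it is.
Walt (knave): "it is not the case that Liam is a knave" — false. ✓
As a knave, Uma's statement "Walt is a knave and Walt is a knight" should be false; it is.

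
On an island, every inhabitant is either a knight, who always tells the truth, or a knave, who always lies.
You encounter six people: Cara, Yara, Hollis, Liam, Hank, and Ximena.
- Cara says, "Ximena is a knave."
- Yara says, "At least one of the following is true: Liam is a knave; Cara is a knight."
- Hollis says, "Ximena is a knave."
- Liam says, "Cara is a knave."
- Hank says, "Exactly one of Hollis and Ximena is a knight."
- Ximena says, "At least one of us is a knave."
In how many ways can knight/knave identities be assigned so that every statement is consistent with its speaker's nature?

Consistent assignments:
  Cara=knave, Yara=knave, Hollis=knave, Liam=knight, Hank=knight, Ximena=knight

1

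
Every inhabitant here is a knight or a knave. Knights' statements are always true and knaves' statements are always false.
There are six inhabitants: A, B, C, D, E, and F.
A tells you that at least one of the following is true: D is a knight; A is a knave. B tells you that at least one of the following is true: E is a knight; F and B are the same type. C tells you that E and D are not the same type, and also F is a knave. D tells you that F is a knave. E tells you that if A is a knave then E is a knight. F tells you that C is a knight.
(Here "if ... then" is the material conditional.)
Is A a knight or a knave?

A is a knight.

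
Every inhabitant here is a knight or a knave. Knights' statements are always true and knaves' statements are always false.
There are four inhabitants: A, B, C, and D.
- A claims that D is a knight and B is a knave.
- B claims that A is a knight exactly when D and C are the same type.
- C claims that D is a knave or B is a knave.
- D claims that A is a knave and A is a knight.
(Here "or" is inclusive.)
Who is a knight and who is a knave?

A is a knave, B is a knight, C is a knight, and D is a knave.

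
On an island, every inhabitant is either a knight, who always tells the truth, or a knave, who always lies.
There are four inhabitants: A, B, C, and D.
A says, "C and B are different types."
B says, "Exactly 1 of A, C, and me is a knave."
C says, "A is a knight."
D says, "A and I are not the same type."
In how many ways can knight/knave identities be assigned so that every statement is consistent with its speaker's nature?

2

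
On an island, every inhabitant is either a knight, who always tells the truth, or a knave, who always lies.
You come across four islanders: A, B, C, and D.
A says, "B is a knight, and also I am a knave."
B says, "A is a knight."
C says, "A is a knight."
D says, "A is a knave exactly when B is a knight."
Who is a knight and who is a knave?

Knights: none. Knaves: A, B, C, and D.

Suppose A is a knight. Then A's statement "B is a knight, and also I am a knave" would have to be true. Checking the 8 ways to assign the others, none is consistent with every speaker.
(For instance, with B=knave, C=knave, D=knave, A's claim "B is a knight, and also I am a knave" comes out false where it would need to be true.)
So A must be a knave, making "B is a knight, and also I am a knave" false. Taking A=knave, B=knave, C=knave, D=knave, each remaining statement checks out:
  B (knave): "A is a knight" — false. ✓
  C (knave): "A is a knight" — false. ✓
  D (knave): "A is a knave exactly when B is a knight" — false. ✓
This is the unique consistent assignment.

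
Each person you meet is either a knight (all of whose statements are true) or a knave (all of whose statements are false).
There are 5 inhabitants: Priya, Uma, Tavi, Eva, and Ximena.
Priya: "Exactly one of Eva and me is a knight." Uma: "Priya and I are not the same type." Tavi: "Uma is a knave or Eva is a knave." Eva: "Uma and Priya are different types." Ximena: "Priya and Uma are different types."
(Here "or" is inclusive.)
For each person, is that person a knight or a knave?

Priya is a knave, Uma is a knave, Tavi is a knight, Eva is a knave, and Ximena is a knave.

Since Priya is a knave, "exactly one of Eva and me is a knight" needs to be False, which holds.
Uma is a knave, and the claim "Priya and I are not the same type" is indeed False.
Since Tavi is a knight, "Uma is a knave or Eva is a knave" needs to be True, which holds.
Since Eva is a knave, "Uma and Priya are different types" needs to be False, which holds.
Ximena is a knave, and the claim "Priya and Uma are different types" is indeed False.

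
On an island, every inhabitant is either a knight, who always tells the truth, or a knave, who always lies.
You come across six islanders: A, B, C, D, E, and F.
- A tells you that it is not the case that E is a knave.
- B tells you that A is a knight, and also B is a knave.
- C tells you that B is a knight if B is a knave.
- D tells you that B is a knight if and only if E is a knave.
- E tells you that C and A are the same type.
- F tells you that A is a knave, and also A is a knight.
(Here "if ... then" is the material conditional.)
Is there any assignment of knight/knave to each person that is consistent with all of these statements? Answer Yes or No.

No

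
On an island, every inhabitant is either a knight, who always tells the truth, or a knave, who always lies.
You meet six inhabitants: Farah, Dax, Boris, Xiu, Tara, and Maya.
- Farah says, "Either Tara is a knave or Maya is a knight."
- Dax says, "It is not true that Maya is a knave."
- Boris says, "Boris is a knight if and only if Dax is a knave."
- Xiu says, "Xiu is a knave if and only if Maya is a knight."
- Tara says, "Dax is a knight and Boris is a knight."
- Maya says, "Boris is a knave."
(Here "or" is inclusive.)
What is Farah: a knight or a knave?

Farah is a knight.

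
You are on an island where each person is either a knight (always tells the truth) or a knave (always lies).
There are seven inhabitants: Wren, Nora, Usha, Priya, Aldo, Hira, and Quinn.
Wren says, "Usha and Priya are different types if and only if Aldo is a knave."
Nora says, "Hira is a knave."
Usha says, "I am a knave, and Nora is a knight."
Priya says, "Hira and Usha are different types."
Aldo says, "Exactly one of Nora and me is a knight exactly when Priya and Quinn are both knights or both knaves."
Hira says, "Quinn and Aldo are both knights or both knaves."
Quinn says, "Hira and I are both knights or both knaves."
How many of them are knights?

The unique consistent assignment is Wren=knave, Nora=knave, Usha=knave, Priya=knight, Aldo=knight, Hira=knight, Quinn=knight.
That has 4 knights.

4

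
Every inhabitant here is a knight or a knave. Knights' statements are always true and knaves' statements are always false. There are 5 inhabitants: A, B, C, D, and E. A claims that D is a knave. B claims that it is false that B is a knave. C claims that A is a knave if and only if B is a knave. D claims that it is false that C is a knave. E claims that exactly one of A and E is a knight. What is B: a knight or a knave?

B is a knave.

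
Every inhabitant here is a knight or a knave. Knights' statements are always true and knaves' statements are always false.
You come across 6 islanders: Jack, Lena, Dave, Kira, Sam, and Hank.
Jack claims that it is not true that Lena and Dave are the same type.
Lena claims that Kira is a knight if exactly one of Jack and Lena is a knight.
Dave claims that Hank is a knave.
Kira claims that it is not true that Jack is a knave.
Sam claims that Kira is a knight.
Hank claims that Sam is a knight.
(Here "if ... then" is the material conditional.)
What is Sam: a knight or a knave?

Sam is a knight.

Consistent assignments: {Jack=knight, Lena=knight, Dave=knave, Kira=knight, Sam=knight, Hank=knight}
In every consistent assignment, Sam is a knight.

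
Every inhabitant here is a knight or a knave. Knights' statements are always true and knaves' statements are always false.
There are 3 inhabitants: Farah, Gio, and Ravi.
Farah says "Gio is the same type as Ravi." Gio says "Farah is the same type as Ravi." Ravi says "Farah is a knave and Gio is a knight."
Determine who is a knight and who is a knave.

Since Farah is a knight, "Gio is the same type as Ravi" needs to be true, which holds.
Gio is a knave; "Farah is the same type as Ravi" is false, as required.
Ravi is a knave, so "Farah is a knave and Gio is a knight" must be false — and it is.

Knights: Farah. Knaves: Gio and Ravi.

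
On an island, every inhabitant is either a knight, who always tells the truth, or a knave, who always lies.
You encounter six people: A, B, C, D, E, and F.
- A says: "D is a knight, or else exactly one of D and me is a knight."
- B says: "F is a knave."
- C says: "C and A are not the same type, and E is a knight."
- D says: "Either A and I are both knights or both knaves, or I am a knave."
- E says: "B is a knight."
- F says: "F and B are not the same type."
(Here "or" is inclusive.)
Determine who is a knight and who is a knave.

Knights: A, D, and F. Knaves: B, C, and E.

As a knight, A's statement "D is a knight, or else exactly one of D and me is a knight" should be True; it is.
B (knave): "F is a knave" — False. ✓
As a knave, C's statement "C and A are not the same type, and E is a knight" should be False; it is.
D is a knight, so "either A and I are both knights or both knaves, or I am a knave" must be True — and it is.
Since E is a knave, "B is a knight" needs to be False, which holds.
As a knight, F's statement "F and B are not the same type" should be True; it is.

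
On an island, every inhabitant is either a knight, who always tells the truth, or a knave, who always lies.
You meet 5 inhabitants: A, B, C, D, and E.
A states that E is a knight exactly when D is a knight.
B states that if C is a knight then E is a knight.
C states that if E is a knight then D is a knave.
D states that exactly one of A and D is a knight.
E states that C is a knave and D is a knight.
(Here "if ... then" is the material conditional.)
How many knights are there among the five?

2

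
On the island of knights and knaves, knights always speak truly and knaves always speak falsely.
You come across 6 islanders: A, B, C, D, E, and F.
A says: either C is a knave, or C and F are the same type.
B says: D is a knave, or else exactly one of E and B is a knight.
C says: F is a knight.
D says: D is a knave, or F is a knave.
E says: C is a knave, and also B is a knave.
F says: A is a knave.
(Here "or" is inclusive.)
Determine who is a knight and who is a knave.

A is a knight, B is a knight, C is a knave, D is a knight, E is a knave, and F is a knave.

As a knight, A's statement "either C is a knave, or C and F are the same type" should be true; it is.
Since B is a knight, "D is a knave, or else exactly one of E and B is a knight" needs to be true, which holds.
C is a knave, and the claim "F is a knight" is indeed False.
D (knight): "D is a knave, or F is a knave" — true. ✓
E is a knave, and the claim "C is a knave, and also B is a knave" is indeed False.
F is a knave, so "A is a knave" must be False — and it is.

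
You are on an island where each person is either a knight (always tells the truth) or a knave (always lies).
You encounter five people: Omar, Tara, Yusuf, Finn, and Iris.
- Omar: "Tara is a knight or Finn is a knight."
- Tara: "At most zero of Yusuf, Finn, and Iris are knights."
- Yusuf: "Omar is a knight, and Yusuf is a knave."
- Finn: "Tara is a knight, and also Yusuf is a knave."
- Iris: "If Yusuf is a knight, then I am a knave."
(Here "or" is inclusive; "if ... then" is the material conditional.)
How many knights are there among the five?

1

The unique consistent assignment is Omar=knave, Tara=knave, Yusuf=knave, Finn=knave, Iris=knight.
That has 1 knight.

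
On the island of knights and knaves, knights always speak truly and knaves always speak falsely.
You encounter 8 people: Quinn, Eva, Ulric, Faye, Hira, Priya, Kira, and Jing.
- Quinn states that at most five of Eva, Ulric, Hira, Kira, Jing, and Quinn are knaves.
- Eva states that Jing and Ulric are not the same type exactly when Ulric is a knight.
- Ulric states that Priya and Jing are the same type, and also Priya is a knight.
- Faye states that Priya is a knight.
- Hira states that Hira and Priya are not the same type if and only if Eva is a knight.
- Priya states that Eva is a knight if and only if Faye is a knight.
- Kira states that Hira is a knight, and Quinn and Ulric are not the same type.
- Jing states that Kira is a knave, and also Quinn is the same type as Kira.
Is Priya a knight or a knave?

Priya is a knave.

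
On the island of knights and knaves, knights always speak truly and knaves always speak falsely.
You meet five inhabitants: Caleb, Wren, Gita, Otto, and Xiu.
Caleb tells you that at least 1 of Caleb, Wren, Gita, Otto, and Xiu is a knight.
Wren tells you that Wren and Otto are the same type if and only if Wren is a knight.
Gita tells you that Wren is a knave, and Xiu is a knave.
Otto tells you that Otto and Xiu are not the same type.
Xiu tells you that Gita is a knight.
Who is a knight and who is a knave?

Caleb is a knight, Wren is a knight, Gita is a knave, Otto is a knight, and Xiu is a knave.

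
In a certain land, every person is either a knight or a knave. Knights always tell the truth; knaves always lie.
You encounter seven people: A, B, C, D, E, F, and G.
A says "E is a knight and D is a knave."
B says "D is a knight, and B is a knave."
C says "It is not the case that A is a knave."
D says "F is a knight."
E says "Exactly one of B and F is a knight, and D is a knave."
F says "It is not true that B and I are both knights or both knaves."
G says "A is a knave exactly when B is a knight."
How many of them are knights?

0

The unique consistent assignment is A=knave, B=knave, C=knave, D=knave, E=knave, F=knave, G=knave.
That has 0 knights.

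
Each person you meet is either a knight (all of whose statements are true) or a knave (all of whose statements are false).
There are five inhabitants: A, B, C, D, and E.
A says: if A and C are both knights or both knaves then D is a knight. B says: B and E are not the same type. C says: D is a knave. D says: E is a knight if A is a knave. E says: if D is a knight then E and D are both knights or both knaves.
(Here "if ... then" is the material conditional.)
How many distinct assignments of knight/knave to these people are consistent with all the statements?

2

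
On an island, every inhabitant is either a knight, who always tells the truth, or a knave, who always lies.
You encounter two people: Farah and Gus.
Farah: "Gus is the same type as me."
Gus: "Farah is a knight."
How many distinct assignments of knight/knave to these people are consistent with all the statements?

Consistent assignments:
  Farah=knight, Gus=knight

1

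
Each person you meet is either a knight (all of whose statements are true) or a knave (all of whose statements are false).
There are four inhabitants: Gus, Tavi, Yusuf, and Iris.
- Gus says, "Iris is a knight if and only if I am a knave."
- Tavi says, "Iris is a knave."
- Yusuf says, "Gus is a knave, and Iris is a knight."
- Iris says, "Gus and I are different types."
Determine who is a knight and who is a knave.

Gus (knave): "Iris is a knight if and only if I am a knave" — False. ✓
Tavi is a knight; "Iris is a knave" is True, as required.
Yusuf (knave): "Gus is a knave, and Iris is a knight" — False. ✓
Iris is a knave; "Gus and I are different types" is False, as required.

Gus is a knave, Tavi is a knight, Yusuf is a knave, and Iris is a knave.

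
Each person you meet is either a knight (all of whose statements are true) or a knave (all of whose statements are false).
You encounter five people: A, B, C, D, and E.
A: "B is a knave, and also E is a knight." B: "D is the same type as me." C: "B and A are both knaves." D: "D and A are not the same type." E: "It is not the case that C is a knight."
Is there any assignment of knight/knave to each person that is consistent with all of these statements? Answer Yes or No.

Yes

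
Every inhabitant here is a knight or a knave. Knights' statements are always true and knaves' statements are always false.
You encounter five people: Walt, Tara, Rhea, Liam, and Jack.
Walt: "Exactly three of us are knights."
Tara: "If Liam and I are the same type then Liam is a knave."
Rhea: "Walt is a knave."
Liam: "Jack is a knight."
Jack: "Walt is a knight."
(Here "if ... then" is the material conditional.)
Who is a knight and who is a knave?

Knights: Tara and Rhea. Knaves: Walt, Liam, and Jack.

Walt (knave): "exactly three of us are knights" — false. ✓
Tara is a knight; "if Liam and I are the same type then Liam is a knave" is True, as required.
Rhea is a knight, and the claim "Walt is a knave" is indeed True.
Liam is a knave, and the claim "Jack is a knight" is indeed false.
Jack is a knave, and the claim "Walt is a knight" is indeed false.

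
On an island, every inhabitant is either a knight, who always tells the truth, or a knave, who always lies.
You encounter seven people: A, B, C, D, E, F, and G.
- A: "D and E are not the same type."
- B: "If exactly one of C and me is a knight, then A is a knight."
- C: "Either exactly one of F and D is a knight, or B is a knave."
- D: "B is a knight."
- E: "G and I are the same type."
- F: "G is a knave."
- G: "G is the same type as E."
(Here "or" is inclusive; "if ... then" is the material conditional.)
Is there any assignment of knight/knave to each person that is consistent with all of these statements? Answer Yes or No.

Yes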